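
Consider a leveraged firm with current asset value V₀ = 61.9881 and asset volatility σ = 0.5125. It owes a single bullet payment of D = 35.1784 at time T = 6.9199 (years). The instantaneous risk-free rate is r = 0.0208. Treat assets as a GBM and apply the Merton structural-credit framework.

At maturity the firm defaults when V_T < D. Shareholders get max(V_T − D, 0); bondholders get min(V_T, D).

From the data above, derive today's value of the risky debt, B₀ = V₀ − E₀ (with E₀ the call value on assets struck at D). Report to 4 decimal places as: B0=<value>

B0=20.5701

With assets at 61.9881 and a single debt payment of 35.1784 at 6.9199 years:
d₁ = [ln(V₀/D) + (r + σ²/2)T] / (σ√T)
   = [ln(61.9881/35.1784) + (0.0208 + 0.5·0.5125²)·6.9199] / (0.5125·√6.9199)
   = [0.566510 + 1.052711] / 1.348167 = 1.201054
d₂ = d₁ − σ√T = 1.201054 − 1.348167 = -0.147113
N(d₁) = 0.885135,  N(d₂) = 0.441521,  e^(−rT) = 0.865945
E₀ = V₀·N(d₁) − D·e^(−rT)·N(d₂)
   = 61.9881·0.885135 − 35.1784·0.865945·0.441521 = 41.417960
B₀ = V₀ − E₀ = 61.9881 − 41.417960 = 20.570140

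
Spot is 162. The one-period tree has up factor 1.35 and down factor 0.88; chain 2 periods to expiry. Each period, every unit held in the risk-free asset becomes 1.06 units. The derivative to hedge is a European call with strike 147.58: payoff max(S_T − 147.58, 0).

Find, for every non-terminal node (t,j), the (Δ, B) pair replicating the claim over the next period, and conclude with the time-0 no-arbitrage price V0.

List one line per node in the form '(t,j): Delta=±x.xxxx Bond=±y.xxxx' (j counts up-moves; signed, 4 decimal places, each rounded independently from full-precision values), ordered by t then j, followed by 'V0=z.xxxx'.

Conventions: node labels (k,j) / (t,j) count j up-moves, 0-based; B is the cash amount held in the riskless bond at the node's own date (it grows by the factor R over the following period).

Since d<R<u, set p* = (R−d)/(u−d) = 0.3830; price each node as the discounted p*-expectation of its children.
Payoffs at expiry: V(2,0)=0.0000, V(2,1)=44.8760, V(2,2)=147.6650
(1,0): S=142.5600. Δ = (V_up−V_dn)/(S_up−S_dn) = (44.8760−0.0000)/(192.4560−125.4528) = 0.6698. V = [p*·44.8760 + (1−p*)·0.0000]/1.06 = 16.2137. B = V − Δ·S = -79.2671.
(1,1): S=218.7000. Δ = (V_up−V_dn)/(S_up−S_dn) = (147.6650−44.8760)/(295.2450−192.4560) = 1.0000. V = [p*·147.6650 + (1−p*)·44.8760]/1.06 = 79.4736. B = V − Δ·S = -139.2264.
(0,0): S=162.0000. Δ = (V_up−V_dn)/(S_up−S_dn) = (79.4736−16.2137)/(218.7000−142.5600) = 0.8308. V = [p*·79.4736 + (1−p*)·16.2137]/1.06 = 38.1518. B = V − Δ·S = -96.4436.
Sanity check at the root: Δ(0,0)·S0 + B(0,0) reproduces V0 = 38.1518.

(0,0): Delta=0.8308 Bond=-96.4436
(1,0): Delta=0.6698 Bond=-79.2671
(1,1): Delta=1.0000 Bond=-139.2264
V0=38.1518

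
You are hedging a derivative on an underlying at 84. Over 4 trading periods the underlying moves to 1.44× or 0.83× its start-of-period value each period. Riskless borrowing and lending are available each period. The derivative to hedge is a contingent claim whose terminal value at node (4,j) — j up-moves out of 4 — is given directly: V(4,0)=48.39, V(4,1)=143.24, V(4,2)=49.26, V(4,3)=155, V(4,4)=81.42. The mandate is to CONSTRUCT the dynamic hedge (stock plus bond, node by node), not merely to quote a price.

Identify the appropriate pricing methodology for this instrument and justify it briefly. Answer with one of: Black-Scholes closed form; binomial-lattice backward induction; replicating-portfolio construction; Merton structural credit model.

framework: replicating-portfolio construction

Key observation: the task asks for the hedge itself — share and bond holdings at every node of the 4-period tree on spot 84 with factors 1.44/0.83 — which is exactly what the replicating-portfolio construction produces.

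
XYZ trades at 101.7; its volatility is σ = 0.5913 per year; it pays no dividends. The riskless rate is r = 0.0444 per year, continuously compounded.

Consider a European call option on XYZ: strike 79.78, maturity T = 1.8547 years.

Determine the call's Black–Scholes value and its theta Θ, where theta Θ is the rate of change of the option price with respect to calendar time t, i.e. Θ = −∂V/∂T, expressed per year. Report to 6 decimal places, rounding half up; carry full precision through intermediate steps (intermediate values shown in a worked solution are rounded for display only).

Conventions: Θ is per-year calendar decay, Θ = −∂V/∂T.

σ√T = 0.5913·√1.8547 = 0.805276
d₁ = (ln(S/K) + (r+σ²/2)T) / (σ√T) = (ln(101.7/79.78) + (0.0444+0.5913²/2)·1.8547) / 0.805276 = (0.242754 + 0.406583) / 0.805276 = 0.806354
d₂ = d₁ − σ√T = 0.806354 − 0.805276 = 0.001078
e^{−rT} = 0.920951
N(d₁) = 0.789981,  N(d₂) = 0.500430
Call price V = S·N(d₁) − K·e^{−rT}·N(d₂) = 80.341041 − 36.768339 = 43.572702
φ(d₁) = (1/√(2π))·e^{−d₁²/2} = 0.288217
Θ = −S·φ(d₁)·σ/(2√T) − r·K·e^{−rT}·N(d₂) = −6.363284 − 1.632514 = -7.995798

price = 43.572702
Θ = -7.995798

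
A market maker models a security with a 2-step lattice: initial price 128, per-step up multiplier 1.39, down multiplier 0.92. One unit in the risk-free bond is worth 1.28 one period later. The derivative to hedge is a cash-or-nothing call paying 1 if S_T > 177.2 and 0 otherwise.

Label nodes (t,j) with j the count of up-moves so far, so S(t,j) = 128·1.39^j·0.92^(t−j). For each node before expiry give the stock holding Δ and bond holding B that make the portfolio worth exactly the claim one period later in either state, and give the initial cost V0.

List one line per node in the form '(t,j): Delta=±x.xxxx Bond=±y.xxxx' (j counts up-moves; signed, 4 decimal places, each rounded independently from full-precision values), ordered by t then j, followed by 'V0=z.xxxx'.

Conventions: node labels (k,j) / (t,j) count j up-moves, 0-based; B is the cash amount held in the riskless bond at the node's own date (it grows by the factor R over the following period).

(0,0): Delta=0.0099 Bond=-0.9151
(1,0): Delta=0.0000 Bond=0.0000
(1,1): Delta=0.0120 Bond=-1.5293
V0=0.3581

Risk-neutral probability p* = (R−d)/(u−d) = (1.28−0.92)/(1.39−0.92) = 0.7660.
Expiry values: V(2,0)=0.0000, V(2,1)=0.0000, V(2,2)=1.0000
Node (1,0) S=117.7600: V=(p*·0.0000+(1−p*)·0.0000)/1.28=0.0000; Δ=(0.0000−0.0000)/(163.6864−108.3392)=0.0000; B=V−Δ·S=0.0000
Node (1,1) S=177.9200: V=(p*·1.0000+(1−p*)·0.0000)/1.28=0.5984; Δ=(1.0000−0.0000)/(247.3088−163.6864)=0.0120; B=V−Δ·S=-1.5293
Node (0,0) S=128.0000: V=(p*·0.5984+(1−p*)·0.0000)/1.28=0.3581; Δ=(0.5984−0.0000)/(177.9200−117.7600)=0.0099; B=V−Δ·S=-0.9151
As a check, the time-0 holding Δ(0,0)·S0 + B(0,0) comes to 0.3581 — exactly V0.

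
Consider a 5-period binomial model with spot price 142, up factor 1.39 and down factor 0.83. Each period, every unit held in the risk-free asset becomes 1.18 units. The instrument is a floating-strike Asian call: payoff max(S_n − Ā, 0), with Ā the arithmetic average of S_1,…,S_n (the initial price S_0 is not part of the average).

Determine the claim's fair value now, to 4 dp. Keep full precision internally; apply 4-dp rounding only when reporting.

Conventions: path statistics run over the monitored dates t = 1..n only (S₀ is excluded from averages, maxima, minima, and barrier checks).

Risk-neutral up-probability p* = (R−d)/(u−d) = (1.18−0.83)/(1.39−0.83) = 0.6250; the claim prices as the p*-weighted sum of path payoffs discounted by R^5.
Enumerate all 2^5 = 32 price paths (U = up ×1.39, D = down ×0.83); each path with k up-moves has probability p*^k·(1−p*)^(5−k).
DDDDD: Ā=84.0405, payoff=0.0000, prob=0.007416
UDDDD: Ā=140.7426, payoff=0.0000, prob=0.012360
DUDDD: Ā=124.8386, payoff=0.0000, prob=0.012360
UUDDD: Ā=209.0671, payoff=0.0000, prob=0.020599
DDUDD: Ā=111.6383, payoff=0.0000, prob=0.012360
UDUDD: Ā=186.9605, payoff=0.0000, prob=0.020599
DUUDD: Ā=171.0565, payoff=0.0000, prob=0.020599
UUUDD: Ā=286.4681, payoff=0.0000, prob=0.034332
DDDUD: Ā=100.6820, payoff=0.0000, prob=0.012360
UDDUD: Ā=168.6121, payoff=0.0000, prob=0.020599
DUDUD: Ā=152.7081, payoff=4.1664, prob=0.020599
UUDUD: Ā=255.7400, payoff=6.9775, prob=0.034332
DDUUD: Ā=139.5077, payoff=17.3667, prob=0.020599
UDUUD: Ā=233.6334, payoff=29.0840, prob=0.034332
DUUUD: Ā=217.7294, payoff=44.9880, prob=0.034332
UUUUD: Ā=364.6312, payoff=75.3414, prob=0.057220
DDDDU: Ā=91.5883, payoff=2.0849, prob=0.012360
UDDDU: Ā=153.3829, payoff=3.4916, prob=0.020599
DUDDU: Ā=137.4789, payoff=19.3956, prob=0.020599
UUDDU: Ā=230.2357, payoff=32.4818, prob=0.034332
DDUDU: Ā=124.2785, payoff=32.5959, prob=0.020599
UDUDU: Ā=208.1291, payoff=54.5884, prob=0.034332
DUUDU: Ā=192.2251, payoff=70.4924, prob=0.034332
UUUDU: Ā=321.9192, payoff=118.0535, prob=0.057220
DDDUU: Ā=113.3223, payoff=43.5522, prob=0.020599
UDDUU: Ā=189.7807, payoff=72.9368, prob=0.034332
DUDUU: Ā=173.8767, payoff=88.8408, prob=0.034332
UUDUU: Ā=291.1910, payoff=148.7816, prob=0.057220
DDUUU: Ā=160.6763, payoff=102.0411, prob=0.034332
UDUUU: Ā=269.0845, payoff=170.8881, prob=0.057220
DUUUU: Ā=253.1805, payoff=186.7921, prob=0.057220
UUUUU: Ā=424.0010, payoff=312.8206, prob=0.095367
Price = Σ prob·payoff / R^5 = 89.638003 / 2.287758 = 39.1816

price = 39.1816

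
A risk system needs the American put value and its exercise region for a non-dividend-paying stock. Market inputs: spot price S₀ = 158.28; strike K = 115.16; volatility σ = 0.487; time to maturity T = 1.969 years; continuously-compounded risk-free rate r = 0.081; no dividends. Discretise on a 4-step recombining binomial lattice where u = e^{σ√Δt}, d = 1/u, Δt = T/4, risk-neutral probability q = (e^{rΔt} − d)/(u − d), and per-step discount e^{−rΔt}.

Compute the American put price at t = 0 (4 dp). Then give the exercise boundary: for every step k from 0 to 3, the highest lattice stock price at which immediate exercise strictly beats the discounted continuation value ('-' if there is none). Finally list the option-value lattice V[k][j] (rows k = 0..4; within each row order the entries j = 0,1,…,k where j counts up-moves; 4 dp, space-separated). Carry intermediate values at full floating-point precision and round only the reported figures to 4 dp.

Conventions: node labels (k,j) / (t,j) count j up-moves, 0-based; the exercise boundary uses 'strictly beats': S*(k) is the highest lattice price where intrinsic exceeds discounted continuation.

price = 13.7694
boundary = - - - 56.7877
tree:
13.7694
23.1290 4.5562
37.6286 9.0106 0.0000
58.3723 17.8200 0.0000 0.0000
74.8081 35.2419 0.0000 0.0000 0.0000

params: Δt=0.49225 u=1.40731 d=0.71057 q=0.47378 e^(-rΔt)=0.96091
t_4 payoffs: 74.8081 35.2419 0.0000 0.0000 0.0000
t_3: node(3,0) S=56.7877 payoff=58.3723 vs cont=53.8709 → 58.3723 [stop]  node(3,1) S=112.4697 payoff=2.6903 vs cont=17.8200 → 17.8200 [wait]  node(3,2) S=222.7494 payoff=0.0000 vs cont=0.0000 → 0.0000 [wait]  node(3,3) S=441.1615 payoff=0.0000 vs cont=0.0000 → 0.0000 [wait]  ⇒ S*(3)=56.7877
t_2: node(2,0) S=79.9181 payoff=35.2419 vs cont=37.6286 → 37.6286 [wait]  node(2,1) S=158.2800 payoff=0.0000 vs cont=9.0106 → 9.0106 [wait]  node(2,2) S=313.4780 payoff=0.0000 vs cont=0.0000 → 0.0000 [wait]  ⇒ S*(2)=-
t_1: node(1,0) S=112.4697 payoff=2.6903 vs cont=23.1290 → 23.1290 [wait]  node(1,1) S=222.7494 payoff=0.0000 vs cont=4.5562 → 4.5562 [wait]  ⇒ S*(1)=-
t_0: node(0,0) S=158.2800 payoff=0.0000 vs cont=13.7694 → 13.7694 [wait]  ⇒ S*(0)=-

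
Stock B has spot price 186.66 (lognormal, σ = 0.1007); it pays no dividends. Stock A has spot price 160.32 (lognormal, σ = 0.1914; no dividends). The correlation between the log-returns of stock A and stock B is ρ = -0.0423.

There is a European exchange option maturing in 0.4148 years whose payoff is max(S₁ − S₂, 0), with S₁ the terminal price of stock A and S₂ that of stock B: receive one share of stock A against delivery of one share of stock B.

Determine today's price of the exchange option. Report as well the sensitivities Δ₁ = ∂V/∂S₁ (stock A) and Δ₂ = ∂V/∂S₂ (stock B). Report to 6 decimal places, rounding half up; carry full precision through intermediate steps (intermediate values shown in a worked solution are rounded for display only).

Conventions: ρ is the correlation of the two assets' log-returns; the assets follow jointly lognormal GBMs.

exchange price = 1.769060
Δ1 = 0.158008
Δ2 = -0.126234

σ_eff = √(σ₁² + σ₂² − 2ρσ₁σ₂) = √(0.1914² + 0.1007² − 2·-0.0423·0.1914·0.1007) = 0.220011
d₁ = (ln(S₁/S₂) + (q₂ − q₁ + σ_eff²/2)T) / (σ_eff√T) = (ln(160.32/186.66) + (0.0 − 0.0 + 0.024203)·0.4148) / 0.141698 = -1.002678
d₂ = d₁ − σ_eff√T = -1.002678 − 0.141698 = -1.144376
N(d₁) = 0.158008,  N(d₂) = 0.126234
V = S₁·e^{−q₁T}·N(d₁) − S₂·e^{−q₂T}·N(d₂) = 25.331863 − 23.562803 = 1.769060
Key observation: r never enters — measured in units of stock B, the claim is a call on S₁/S₂ struck at 1, so only the dividend yields and σ_eff matter.
Δ₁ = e^{−q₁T}·N(d₁) = 0.158008;  Δ₂ = −e^{−q₂T}·N(d₂) = -0.126234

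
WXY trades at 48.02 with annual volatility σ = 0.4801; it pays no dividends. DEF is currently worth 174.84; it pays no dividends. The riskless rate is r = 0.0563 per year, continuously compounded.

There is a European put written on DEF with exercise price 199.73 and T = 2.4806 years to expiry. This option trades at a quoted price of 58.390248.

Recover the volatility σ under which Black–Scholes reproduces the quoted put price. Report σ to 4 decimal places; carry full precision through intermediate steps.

At σ = 0.5557 the Black–Scholes value reproduces the quote:
σ√T = 0.5557·√2.4806 = 0.875223
d₁ = (ln(S/K) + (r+σ²/2)T) / (σ√T) = (ln(174.84/199.73) + (0.0563+0.5557²/2)·2.4806) / 0.875223 = (-0.133095 + 0.522666) / 0.875223 = 0.445110
d₂ = d₁ − σ√T = 0.445110 − 0.875223 = -0.430113
e^{−rT} = 0.869656
N(−d₁) = 0.328120,  N(−d₂) = 0.666443
V = K·e^{−rT}·N(−d₂) − S·N(−d₁) = 115.758789 − 57.368540 = 58.390248 (matching the quote); vega is positive throughout, so no other σ reproduces this price

sigma = 0.5557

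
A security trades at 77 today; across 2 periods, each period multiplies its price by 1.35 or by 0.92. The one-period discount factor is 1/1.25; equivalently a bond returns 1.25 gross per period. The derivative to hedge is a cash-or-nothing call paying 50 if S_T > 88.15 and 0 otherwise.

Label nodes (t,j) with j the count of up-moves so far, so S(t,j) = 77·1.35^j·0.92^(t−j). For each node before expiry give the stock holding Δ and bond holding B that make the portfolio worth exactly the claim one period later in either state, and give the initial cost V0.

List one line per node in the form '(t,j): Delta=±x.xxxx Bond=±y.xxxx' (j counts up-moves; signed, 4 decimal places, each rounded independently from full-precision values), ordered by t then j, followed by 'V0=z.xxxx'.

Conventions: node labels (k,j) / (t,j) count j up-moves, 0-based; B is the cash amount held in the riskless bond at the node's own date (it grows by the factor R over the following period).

(0,0): Delta=0.2810 Bond=8.6360
(1,0): Delta=1.6414 Bond=-85.5814
(1,1): Delta=0.0000 Bond=40.0000
V0=30.2693

No-arbitrage ⇒ martingale measure with p* = (R−d)/(u−d) = 0.7674.
At maturity the claim pays: V(2,0)=0.0000, V(2,1)=50.0000, V(2,2)=50.0000
  t=1,j=0: stock 70.8400 → up 95.6340 (V=50.0000), down 65.1728 (V=0.0000). Price 30.6977; hedge Δ=1.6414, bond B=-85.5814.
  t=1,j=1: stock 103.9500 → up 140.3325 (V=50.0000), down 95.6340 (V=50.0000). Price 40.0000; hedge Δ=0.0000, bond B=40.0000.
  t=0,j=0: stock 77.0000 → up 103.9500 (V=40.0000), down 70.8400 (V=30.6977). Price 30.2693; hedge Δ=0.2810, bond B=8.6360.
Check: Δ(0,0)·S0 + B(0,0) = 30.2693 = V0.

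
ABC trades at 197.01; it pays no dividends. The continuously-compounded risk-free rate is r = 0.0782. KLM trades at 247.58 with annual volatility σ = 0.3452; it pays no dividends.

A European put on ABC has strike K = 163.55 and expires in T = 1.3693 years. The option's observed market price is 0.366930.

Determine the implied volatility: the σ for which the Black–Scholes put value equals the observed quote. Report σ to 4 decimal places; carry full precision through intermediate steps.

At σ = 0.1374 the Black–Scholes value reproduces the quote:
σ√T = 0.1374·√1.3693 = 0.160781
d₁ = (ln(S/K) + (r+σ²/2)T) / (σ√T) = (ln(197.01/163.55) + (0.0782+0.1374²/2)·1.3693) / 0.160781 = (0.186136 + 0.120005) / 0.160781 = 1.904077
d₂ = d₁ − σ√T = 1.904077 − 0.160781 = 1.743296
e^{−rT} = 0.898454
N(−d₁) = 0.028450,  N(−d₂) = 0.040641
V = K·e^{−rT}·N(−d₂) − S·N(−d₁) = 5.971879 − 5.604949 = 0.366930 (the observed quote) — the price is monotone increasing in volatility, hence this σ is the only solution

sigma = 0.1374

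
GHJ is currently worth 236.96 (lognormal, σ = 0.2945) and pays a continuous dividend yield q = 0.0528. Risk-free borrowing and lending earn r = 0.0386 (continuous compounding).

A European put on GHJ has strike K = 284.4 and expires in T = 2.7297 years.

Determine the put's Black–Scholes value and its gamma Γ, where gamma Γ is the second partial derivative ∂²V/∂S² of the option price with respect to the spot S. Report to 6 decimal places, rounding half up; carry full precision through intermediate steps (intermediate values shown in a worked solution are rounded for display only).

σ√T = 0.2945·√2.7297 = 0.486567
d₁ = (ln(S/K) + (r−q+σ²/2)T) / (σ√T) = (ln(236.96/284.4) + (0.0386−0.0528+0.2945²/2)·2.7297) / 0.486567 = (-0.182490 + 0.079612) / 0.486567 = -0.211437
d₂ = d₁ − σ√T = -0.211437 − 0.486567 = -0.698004
e^{−rT} = 0.899995
e^{−qT} = 0.865777
N(−d₁) = 0.583727,  N(−d₂) = 0.757413
Put price V = K·e^{−rT}·N(−d₂) − S·e^{−qT}·N(−d₁) = 193.866210 − 119.754174 = 74.112036
φ(d₁) = (1/√(2π))·e^{−d₁²/2} = 0.390124
Γ = e^{−qT}·φ(d₁) / (S·σ·√T) = 0.002929

price = 74.112036
Γ = 0.002929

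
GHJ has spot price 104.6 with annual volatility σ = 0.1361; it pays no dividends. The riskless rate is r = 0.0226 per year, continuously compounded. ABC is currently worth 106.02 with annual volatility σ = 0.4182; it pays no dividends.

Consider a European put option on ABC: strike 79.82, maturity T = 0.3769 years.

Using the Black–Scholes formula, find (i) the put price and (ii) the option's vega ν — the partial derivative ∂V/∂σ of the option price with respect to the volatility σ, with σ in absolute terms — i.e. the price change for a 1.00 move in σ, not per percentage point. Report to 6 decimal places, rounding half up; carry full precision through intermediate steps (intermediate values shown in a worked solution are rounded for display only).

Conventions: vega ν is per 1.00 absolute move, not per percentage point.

price = 1.485734
ν = 11.634461

σ√T = 0.4182·√0.3769 = 0.256742
d₁ = (ln(S/K) + (r+σ²/2)T) / (σ√T) = (ln(106.02/79.82) + (0.0226+0.4182²/2)·0.3769) / 0.256742 = (0.283854 + 0.041476) / 0.256742 = 1.267146
d₂ = d₁ − σ√T = 1.267146 − 0.256742 = 1.010404
e^{−rT} = 0.991518
N(−d₁) = 0.102551,  N(−d₂) = 0.156151
Put price V = K·e^{−rT}·N(−d₂) − S·N(−d₁) = 12.358241 − 10.872506 = 1.485734
φ(d₁) = (1/√(2π))·e^{−d₁²/2} = 0.178750
ν = S·φ(d₁)·√T = 11.634461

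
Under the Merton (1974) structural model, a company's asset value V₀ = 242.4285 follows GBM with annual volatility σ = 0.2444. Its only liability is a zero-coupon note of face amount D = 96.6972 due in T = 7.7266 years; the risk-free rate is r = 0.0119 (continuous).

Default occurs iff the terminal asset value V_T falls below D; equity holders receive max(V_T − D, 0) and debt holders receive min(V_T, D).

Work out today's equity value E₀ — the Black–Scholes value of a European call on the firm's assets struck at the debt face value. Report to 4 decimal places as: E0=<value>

E0=157.0941

Apply the equity-as-call identities (strike 96.6972, horizon 7.7266 years):
d₁ = [ln(V₀/D) + (r + σ²/2)T] / (σ√T)
   = [ln(242.4285/96.6972) + (0.0119 + 0.5·0.2444²)·7.7266] / (0.2444·√7.7266)
   = [0.919122 + 0.322707] / 0.679353 = 1.827959
d₂ = d₁ − σ√T = 1.827959 − 0.679353 = 1.148606
N(d₁) = 0.966222,  N(d₂) = 0.874641,  e^(−rT) = 0.912154
E₀ = V₀·N(d₁) − D·e^(−rT)·N(d₂)
   = 242.4285·0.966222 − 96.6972·0.912154·0.874641 = 157.094081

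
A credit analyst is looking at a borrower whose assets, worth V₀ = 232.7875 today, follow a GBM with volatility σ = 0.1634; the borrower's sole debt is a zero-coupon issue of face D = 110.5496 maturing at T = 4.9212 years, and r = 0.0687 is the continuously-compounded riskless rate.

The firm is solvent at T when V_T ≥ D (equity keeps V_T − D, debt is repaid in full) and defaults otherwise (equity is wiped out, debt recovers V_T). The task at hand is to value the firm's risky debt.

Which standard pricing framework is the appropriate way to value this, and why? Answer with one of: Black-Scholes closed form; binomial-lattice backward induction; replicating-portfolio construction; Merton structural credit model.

framework: Merton structural credit model

Key observation: assets follow a GBM and default happens iff V_T < 110.5496; valuing claims on that split (equity as a call, risky debt as the residual) is the structural model's definition.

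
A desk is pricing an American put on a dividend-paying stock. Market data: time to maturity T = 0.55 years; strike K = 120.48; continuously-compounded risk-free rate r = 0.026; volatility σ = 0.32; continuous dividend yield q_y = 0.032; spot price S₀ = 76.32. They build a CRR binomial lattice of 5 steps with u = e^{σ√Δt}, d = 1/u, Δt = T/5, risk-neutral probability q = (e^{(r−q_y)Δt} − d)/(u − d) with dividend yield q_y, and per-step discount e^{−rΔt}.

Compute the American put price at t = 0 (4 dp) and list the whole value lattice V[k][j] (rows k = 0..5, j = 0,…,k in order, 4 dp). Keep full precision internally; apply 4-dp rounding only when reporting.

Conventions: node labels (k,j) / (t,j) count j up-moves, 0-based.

Δt=0.11000  u=1.11197  d=0.89931  q=0.47039  discount=0.99714
step 5 (expiry): payoffs max(K−S,0) = 75.5873 64.9713 51.8450 35.6146 15.5461 0.0000
k=4: (k=4,j=0): S=49.9193, K−S=70.5607, hold=70.3921 ⇒ V=70.5607 exercise | (k=4,j=1): S=61.7239, K−S=58.7561, hold=58.6289 ⇒ V=58.7561 exercise | (k=4,j=2): S=76.3200, K−S=44.1600, hold=44.0841 ⇒ V=44.1600 exercise | (k=4,j=3): S=94.3677, K−S=26.1123, hold=26.0998 ⇒ V=26.1123 exercise | (k=4,j=4): S=116.6833, K−S=3.7967, hold=8.2098 ⇒ V=8.2098 continue
k=3: (k=3,j=0): S=55.5087, K−S=64.9713, hold=64.8223 ⇒ V=64.9713 exercise | (k=3,j=1): S=68.6350, K−S=51.8450, hold=51.7421 ⇒ V=51.8450 exercise | (k=3,j=2): S=84.8654, K−S=35.6146, hold=35.5687 ⇒ V=35.6146 exercise | (k=3,j=3): S=104.9339, K−S=15.5461, hold=17.6406 ⇒ V=17.6406 continue
k=2: (k=2,j=0): S=61.7239, K−S=58.7561, hold=58.6289 ⇒ V=58.7561 exercise | (k=2,j=1): S=76.3200, K−S=44.1600, hold=44.0841 ⇒ V=44.1600 exercise | (k=2,j=2): S=94.3677, K−S=26.1123, hold=27.0823 ⇒ V=27.0823 continue
k=1: (k=1,j=0): S=68.6350, K−S=51.8450, hold=51.7421 ⇒ V=51.8450 exercise | (k=1,j=1): S=84.8654, K−S=35.6146, hold=36.0236 ⇒ V=36.0236 continue
k=0: (k=0,j=0): S=76.3200, K−S=44.1600, hold=44.2760 ⇒ V=44.2760 continue

price = 44.2760
tree:
44.2760
51.8450 36.0236
58.7561 44.1600 27.0823
64.9713 51.8450 35.6146 17.6406
70.5607 58.7561 44.1600 26.1123 8.2098
75.5873 64.9713 51.8450 35.6146 15.5461 0.0000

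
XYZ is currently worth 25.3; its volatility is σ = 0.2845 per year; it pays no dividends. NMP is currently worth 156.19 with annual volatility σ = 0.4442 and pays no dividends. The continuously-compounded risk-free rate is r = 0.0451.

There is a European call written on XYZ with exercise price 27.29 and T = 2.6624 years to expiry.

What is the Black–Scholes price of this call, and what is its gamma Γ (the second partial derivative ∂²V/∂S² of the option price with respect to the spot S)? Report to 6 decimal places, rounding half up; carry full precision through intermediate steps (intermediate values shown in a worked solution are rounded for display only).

σ√T = 0.2845·√2.6624 = 0.464215
d₁ = (ln(S/K) + (r+σ²/2)T) / (σ√T) = (ln(25.3/27.29) + (0.0451+0.2845²/2)·2.6624) / 0.464215 = (-0.075716 + 0.227822) / 0.464215 = 0.327663
d₂ = d₁ − σ√T = 0.327663 − 0.464215 = -0.136552
e^{−rT} = 0.886855
N(d₁) = 0.628417,  N(d₂) = 0.445693
Call price V = S·N(d₁) − K·e^{−rT}·N(d₂) = 15.898943 − 10.786767 = 5.112176
φ(d₁) = (1/√(2π))·e^{−d₁²/2} = 0.378091
Γ = φ(d₁) / (S·σ·√T) = 0.032193

price = 5.112176
Γ = 0.032193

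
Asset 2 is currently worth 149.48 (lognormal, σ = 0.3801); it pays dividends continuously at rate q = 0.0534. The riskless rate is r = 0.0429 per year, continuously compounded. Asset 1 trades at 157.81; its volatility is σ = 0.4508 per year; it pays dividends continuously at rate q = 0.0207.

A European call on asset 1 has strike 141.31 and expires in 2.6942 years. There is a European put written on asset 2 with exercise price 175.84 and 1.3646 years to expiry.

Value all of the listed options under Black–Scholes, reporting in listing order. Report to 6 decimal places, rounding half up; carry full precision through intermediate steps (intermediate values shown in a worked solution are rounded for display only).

[asset 1 call K=141.31]
σ√T = 0.4508·√2.6942 = 0.739944
d₁ = (ln(S/K) + (r−q+σ²/2)T) / (σ√T) = (ln(157.81/141.31) + (0.0429−0.0207+0.4508²/2)·2.6942) / 0.739944 = (0.110436 + 0.333570) / 0.739944 = 0.600053
d₂ = d₁ − σ√T = 0.600053 − 0.739944 = -0.139891
e^{−rT} = 0.890848
e^{−qT} = 0.945757
N(d₁) = 0.725764,  N(d₂) = 0.444373
price = S·e^{−qT}·N(d₁) − K·e^{−rT}·N(d₂) = 108.320252 − 55.940238 = 52.380014
[asset 2 put K=175.84]
σ√T = 0.3801·√1.3646 = 0.444018
d₁ = (ln(S/K) + (r−q+σ²/2)T) / (σ√T) = (ln(149.48/175.84) + (0.0429−0.0534+0.3801²/2)·1.3646) / 0.444018 = (-0.162412 + 0.084248) / 0.444018 = -0.176038
d₂ = d₁ − σ√T = -0.176038 − 0.444018 = -0.620056
e^{−rT} = 0.943139
e^{−qT} = 0.929722
N(−d₁) = 0.569868,  N(−d₂) = 0.732390
price = K·e^{−rT}·N(−d₂) − S·e^{−qT}·N(−d₁) = 121.460677 − 79.197333 = 42.263344

price(asset 1 call K=141.31) = 52.380014
price(asset 2 put K=175.84) = 42.263344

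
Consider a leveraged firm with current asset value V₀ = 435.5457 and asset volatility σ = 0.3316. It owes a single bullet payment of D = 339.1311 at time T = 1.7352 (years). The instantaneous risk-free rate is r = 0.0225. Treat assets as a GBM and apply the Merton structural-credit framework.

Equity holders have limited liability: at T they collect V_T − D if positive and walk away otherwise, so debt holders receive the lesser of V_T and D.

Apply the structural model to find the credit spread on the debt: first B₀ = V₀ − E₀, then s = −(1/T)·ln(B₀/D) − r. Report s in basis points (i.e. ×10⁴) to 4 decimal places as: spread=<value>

Equity is a call on the firm's assets struck at D = 339.1311:
d₁ = [ln(V₀/D) + (r + σ²/2)T] / (σ√T)
   = [ln(435.5457/339.1311) + (0.0225 + 0.5·0.3316²)·1.7352] / (0.3316·√1.7352)
   = [0.250213 + 0.134442] / 0.436807 = 0.880607
d₂ = d₁ − σ√T = 0.880607 − 0.436807 = 0.443800
N(d₁) = 0.810735,  N(d₂) = 0.671406,  e^(−rT) = 0.961710
E₀ = V₀·N(d₁) − D·e^(−rT)·N(d₂)
   = 435.5457·0.810735 − 339.1311·0.961710·0.671406 = 134.135553
B₀ = V₀ − E₀ = 435.5457 − 134.135553 = 301.410147
spread = −(1/T)·ln(B₀/D) − r = −(1/1.7352)·ln(301.410147/339.1311) − 0.0225 = 0.04545459
in basis points: 0.04545459 × 10⁴ = 454.5459 bp

spread=454.5459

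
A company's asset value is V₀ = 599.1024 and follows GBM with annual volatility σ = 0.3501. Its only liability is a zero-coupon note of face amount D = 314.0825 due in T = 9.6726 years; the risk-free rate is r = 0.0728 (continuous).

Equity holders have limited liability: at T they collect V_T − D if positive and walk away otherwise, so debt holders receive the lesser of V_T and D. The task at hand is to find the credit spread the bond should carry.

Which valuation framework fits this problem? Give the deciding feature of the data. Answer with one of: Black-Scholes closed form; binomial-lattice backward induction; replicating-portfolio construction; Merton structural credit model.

Key observation: the asked-for credit quantity lives on the firm's capital structure — asset value, asset volatility, debt face 314.0825 — which is the structural model's domain.

framework: Merton structural credit model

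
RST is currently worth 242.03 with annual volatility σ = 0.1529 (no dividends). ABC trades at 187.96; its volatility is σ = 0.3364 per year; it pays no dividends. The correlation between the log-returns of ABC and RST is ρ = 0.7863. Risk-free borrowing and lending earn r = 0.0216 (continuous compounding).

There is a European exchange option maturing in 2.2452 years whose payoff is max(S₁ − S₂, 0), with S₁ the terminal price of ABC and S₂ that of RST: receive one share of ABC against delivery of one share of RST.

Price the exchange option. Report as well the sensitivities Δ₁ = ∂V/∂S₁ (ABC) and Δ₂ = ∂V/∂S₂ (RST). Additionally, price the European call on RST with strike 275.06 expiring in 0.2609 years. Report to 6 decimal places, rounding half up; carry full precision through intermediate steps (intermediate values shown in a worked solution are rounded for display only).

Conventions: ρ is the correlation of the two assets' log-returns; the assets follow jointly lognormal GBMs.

exchange price = 10.404512
Δ1 = 0.295119
Δ2 = -0.186201
price(RST call K=275.06) = 0.505656

σ_eff = √(σ₁² + σ₂² − 2ρσ₁σ₂) = √(0.3364² + 0.1529² − 2·0.7863·0.3364·0.1529) = 0.235915
d₁ = (ln(S₁/S₂) + (q₂ − q₁ + σ_eff²/2)T) / (σ_eff√T) = (ln(187.96/242.03) + (0.0 − 0.0 + 0.027828)·2.2452) / 0.353495 = -0.538490
d₂ = d₁ − σ_eff√T = -0.538490 − 0.353495 = -0.891985
N(d₁) = 0.295119,  N(d₂) = 0.186201
V = S₁·e^{−q₁T}·N(d₁) − S₂·e^{−q₂T}·N(d₂) = 55.470643 − 45.066130 = 10.404512
Δ₁ = e^{−q₁T}·N(d₁) = 0.295119;  Δ₂ = −e^{−q₂T}·N(d₂) = -0.186201
[vanilla: RST call K=275.06]
σ√T = 0.1529·√0.2609 = 0.078099
d₁ = (ln(S/K) + (r+σ²/2)T) / (σ√T) = (ln(242.03/275.06) + (0.0216+0.1529²/2)·0.2609) / 0.078099 = (-0.127928 + 0.008685) / 0.078099 = -1.526814
d₂ = d₁ − σ√T = -1.526814 − 0.078099 = -1.604913
e^{−rT} = 0.994380
N(d₁) = 0.063404,  N(d₂) = 0.054256
price = S·N(d₁) − K·e^{−rT}·N(d₂) = 15.345570 − 14.839914 = 0.505656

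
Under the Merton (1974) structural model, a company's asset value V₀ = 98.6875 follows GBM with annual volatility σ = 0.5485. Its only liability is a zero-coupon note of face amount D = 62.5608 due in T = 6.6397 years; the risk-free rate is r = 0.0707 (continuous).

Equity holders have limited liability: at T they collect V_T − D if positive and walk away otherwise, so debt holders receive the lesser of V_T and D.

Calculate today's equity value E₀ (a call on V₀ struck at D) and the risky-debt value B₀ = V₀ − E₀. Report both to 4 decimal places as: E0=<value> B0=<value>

Apply the equity-as-call identities (strike 62.5608, horizon 6.6397 years):
d₁ = [ln(V₀/D) + (r + σ²/2)T] / (σ√T)
   = [ln(98.6875/62.5608) + (0.0707 + 0.5·0.5485²)·6.6397] / (0.5485·√6.6397)
   = [0.455819 + 1.468211] / 1.413354 = 1.361323
d₂ = d₁ − σ√T = 1.361323 − 1.413354 = -0.052031
N(d₁) = 0.913294,  N(d₂) = 0.479252,  e^(−rT) = 0.625361
E₀ = V₀·N(d₁) − D·e^(−rT)·N(d₂)
   = 98.6875·0.913294 − 62.5608·0.625361·0.479252 = 71.380910
B₀ = V₀ − E₀ = 98.6875 − 71.380910 = 27.306590

E0=71.3809 B0=27.3066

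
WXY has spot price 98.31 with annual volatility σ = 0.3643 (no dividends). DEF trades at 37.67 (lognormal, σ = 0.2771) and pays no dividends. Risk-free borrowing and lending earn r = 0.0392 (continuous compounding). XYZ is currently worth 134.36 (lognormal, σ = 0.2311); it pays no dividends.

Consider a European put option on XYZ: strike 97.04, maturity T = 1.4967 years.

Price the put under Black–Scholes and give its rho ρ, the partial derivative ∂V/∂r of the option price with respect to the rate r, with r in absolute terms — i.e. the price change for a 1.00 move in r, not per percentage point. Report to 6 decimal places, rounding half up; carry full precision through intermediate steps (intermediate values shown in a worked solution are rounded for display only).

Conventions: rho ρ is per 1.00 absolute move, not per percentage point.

σ√T = 0.2311·√1.4967 = 0.282727
d₁ = (ln(S/K) + (r+σ²/2)T) / (σ√T) = (ln(134.36/97.04) + (0.0392+0.2311²/2)·1.4967) / 0.282727 = (0.325400 + 0.098638) / 0.282727 = 1.499812
d₂ = d₁ − σ√T = 1.499812 − 0.282727 = 1.217085
e^{−rT} = 0.943017
N(−d₁) = 0.066832,  N(−d₂) = 0.111786
Put price V = K·e^{−rT}·N(−d₂) − S·N(−d₁) = 10.229574 − 8.979485 = 1.250089
ρ = −K·T·e^{−rT}·N(−d₂) = -15.310603

price = 1.250089
ρ = -15.310603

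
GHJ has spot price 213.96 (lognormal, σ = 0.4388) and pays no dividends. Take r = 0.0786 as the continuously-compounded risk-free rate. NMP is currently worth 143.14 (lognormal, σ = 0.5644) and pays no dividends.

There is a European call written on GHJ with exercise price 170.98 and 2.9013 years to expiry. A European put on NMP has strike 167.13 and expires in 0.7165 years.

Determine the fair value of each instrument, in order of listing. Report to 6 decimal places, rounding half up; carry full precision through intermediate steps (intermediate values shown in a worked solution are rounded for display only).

[GHJ call K=170.98]
σ√T = 0.4388·√2.9013 = 0.747417
d₁ = (ln(S/K) + (r+σ²/2)T) / (σ√T) = (ln(213.96/170.98) + (0.0786+0.4388²/2)·2.9013) / 0.747417 = (0.224242 + 0.507358) / 0.747417 = 0.978839
d₂ = d₁ − σ√T = 0.978839 − 0.747417 = 0.231422
e^{−rT} = 0.796091
N(d₁) = 0.836170,  N(d₂) = 0.591506
price = S·N(d₁) − K·e^{−rT}·N(d₂) = 178.906973 − 80.513248 = 98.393725
[NMP put K=167.13]
σ√T = 0.5644·√0.7165 = 0.477744
d₁ = (ln(S/K) + (r+σ²/2)T) / (σ√T) = (ln(143.14/167.13) + (0.0786+0.5644²/2)·0.7165) / 0.477744 = (-0.154949 + 0.170436) / 0.477744 = 0.032418
d₂ = d₁ − σ√T = 0.032418 − 0.477744 = -0.445325
e^{−rT} = 0.945240
N(−d₁) = 0.487069,  N(−d₂) = 0.671958
price = K·e^{−rT}·N(−d₂) − S·N(−d₁) = 106.154455 − 69.719082 = 36.435373

price(GHJ call K=170.98) = 98.393725
price(NMP put K=167.13) = 36.435373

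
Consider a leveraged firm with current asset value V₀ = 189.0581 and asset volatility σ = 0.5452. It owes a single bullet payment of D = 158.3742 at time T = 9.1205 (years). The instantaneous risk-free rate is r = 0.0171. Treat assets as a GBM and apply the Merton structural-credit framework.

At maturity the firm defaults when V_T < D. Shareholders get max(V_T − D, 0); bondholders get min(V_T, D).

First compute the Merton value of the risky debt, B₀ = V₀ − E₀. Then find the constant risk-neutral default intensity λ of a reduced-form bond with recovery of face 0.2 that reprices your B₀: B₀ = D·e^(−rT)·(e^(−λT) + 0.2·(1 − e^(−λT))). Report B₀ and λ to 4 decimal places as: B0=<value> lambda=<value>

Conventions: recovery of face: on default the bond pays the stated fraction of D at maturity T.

Work the structural quantities from V₀ = 189.0581 against face 158.3742:
d₁ = [ln(V₀/D) + (r + σ²/2)T] / (σ√T)
   = [ln(189.0581/158.3742) + (0.0171 + 0.5·0.5452²)·9.1205] / (0.5452·√9.1205)
   = [0.177094 + 1.511463] / 1.646513 = 1.025535
d₂ = d₁ − σ√T = 1.025535 − 1.646513 = -0.620978
N(d₁) = 0.847445,  N(d₂) = 0.267307,  e^(−rT) = 0.855593
E₀ = V₀·N(d₁) − D·e^(−rT)·N(d₂)
   = 189.0581·0.847445 − 158.3742·0.855593·0.267307 = 123.995132
B₀ = V₀ − E₀ = 189.0581 − 123.995132 = 65.062968
e^(−λT) = (B₀·e^(rT)/D − 0.2)/(1 − 0.2) = (65.0630·1.168780/158.3742 − 0.2)/0.8 = 0.35019513
λ = −ln(0.35019513)/9.1205 = 0.115045

B0=65.0630 lambda=0.1150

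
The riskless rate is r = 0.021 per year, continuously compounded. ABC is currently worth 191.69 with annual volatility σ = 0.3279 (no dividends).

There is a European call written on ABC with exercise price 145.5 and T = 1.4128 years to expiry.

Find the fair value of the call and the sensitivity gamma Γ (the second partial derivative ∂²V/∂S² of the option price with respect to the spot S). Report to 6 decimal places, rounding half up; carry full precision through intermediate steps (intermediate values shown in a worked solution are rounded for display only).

σ√T = 0.3279·√1.4128 = 0.389746
d₁ = (ln(S/K) + (r+σ²/2)T) / (σ√T) = (ln(191.69/145.5) + (0.021+0.3279²/2)·1.4128) / 0.389746 = (0.275703 + 0.105620) / 0.389746 = 0.978389
d₂ = d₁ − σ√T = 0.978389 − 0.389746 = 0.588643
e^{−rT} = 0.970767
N(d₁) = 0.836059,  N(d₂) = 0.721950
Call price V = S·N(d₁) − K·e^{−rT}·N(d₂) = 160.264143 − 101.972913 = 58.291230
φ(d₁) = (1/√(2π))·e^{−d₁²/2} = 0.247199
Γ = φ(d₁) / (S·σ·√T) = 0.003309

price = 58.291230
Γ = 0.003309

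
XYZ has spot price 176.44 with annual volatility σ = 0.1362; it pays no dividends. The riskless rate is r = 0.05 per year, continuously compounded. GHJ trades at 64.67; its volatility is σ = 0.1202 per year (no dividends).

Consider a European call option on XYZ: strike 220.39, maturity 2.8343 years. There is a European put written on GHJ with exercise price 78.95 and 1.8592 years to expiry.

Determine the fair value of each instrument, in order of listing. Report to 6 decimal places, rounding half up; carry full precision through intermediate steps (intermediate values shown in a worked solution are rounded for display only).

price(XYZ call K=220.39) = 10.390471
price(GHJ put K=78.95) = 9.004879

[XYZ call K=220.39]
σ√T = 0.1362·√2.8343 = 0.229298
d₁ = (ln(S/K) + (r+σ²/2)T) / (σ√T) = (ln(176.44/220.39) + (0.05+0.1362²/2)·2.8343) / 0.229298 = (-0.222418 + 0.168004) / 0.229298 = -0.237307
d₂ = d₁ − σ√T = -0.237307 − 0.229298 = -0.466605
e^{−rT} = 0.867869
N(d₁) = 0.406209,  N(d₂) = 0.320391
price = S·N(d₁) − K·e^{−rT}·N(d₂) = 71.671547 − 61.281076 = 10.390471
[GHJ put K=78.95]
σ√T = 0.1202·√1.8592 = 0.163896
d₁ = (ln(S/K) + (r+σ²/2)T) / (σ√T) = (ln(64.67/78.95) + (0.05+0.1202²/2)·1.8592) / 0.163896 = (-0.199517 + 0.106391) / 0.163896 = -0.568205
d₂ = d₁ − σ√T = -0.568205 − 0.163896 = -0.732101
e^{−rT} = 0.911230
N(−d₁) = 0.715052,  N(−d₂) = 0.767947
price = K·e^{−rT}·N(−d₂) − S·N(−d₁) = 55.247310 − 46.242431 = 9.004879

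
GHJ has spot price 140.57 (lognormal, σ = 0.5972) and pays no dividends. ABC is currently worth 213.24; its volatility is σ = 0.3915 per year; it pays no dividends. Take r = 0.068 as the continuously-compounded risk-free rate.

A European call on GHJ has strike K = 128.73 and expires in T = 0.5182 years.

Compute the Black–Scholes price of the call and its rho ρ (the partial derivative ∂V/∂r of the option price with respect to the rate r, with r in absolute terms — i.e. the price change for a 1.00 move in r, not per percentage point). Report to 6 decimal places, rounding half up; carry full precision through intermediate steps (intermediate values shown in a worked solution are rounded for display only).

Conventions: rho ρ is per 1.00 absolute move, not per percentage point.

σ√T = 0.5972·√0.5182 = 0.429901
d₁ = (ln(S/K) + (r+σ²/2)T) / (σ√T) = (ln(140.57/128.73) + (0.068+0.5972²/2)·0.5182) / 0.429901 = (0.087988 + 0.127645) / 0.429901 = 0.501589
d₂ = d₁ − σ√T = 0.501589 − 0.429901 = 0.071688
e^{−rT} = 0.965376
N(d₁) = 0.692022,  N(d₂) = 0.528575
Call price V = S·N(d₁) − K·e^{−rT}·N(d₂) = 97.277465 − 65.687488 = 31.589977
ρ = K·T·e^{−rT}·N(d₂) = 34.039256

price = 31.589977
ρ = 34.039256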